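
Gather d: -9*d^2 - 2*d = -9*d^2 - 2*d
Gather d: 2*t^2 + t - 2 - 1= 2*t^2 + t - 3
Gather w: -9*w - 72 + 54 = -9*w - 18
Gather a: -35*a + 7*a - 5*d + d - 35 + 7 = -28*a - 4*d - 28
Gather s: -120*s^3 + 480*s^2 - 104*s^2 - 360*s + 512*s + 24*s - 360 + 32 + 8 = -120*s^3 + 376*s^2 + 176*s - 320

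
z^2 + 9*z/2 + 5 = (z + 2)*(z + 5/2)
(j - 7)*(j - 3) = j^2 - 10*j + 21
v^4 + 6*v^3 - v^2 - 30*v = v*(v - 2)*(v + 3)*(v + 5)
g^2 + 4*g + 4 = (g + 2)^2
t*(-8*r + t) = -8*r*t + t^2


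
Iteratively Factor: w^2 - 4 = (w - 2)*(w + 2)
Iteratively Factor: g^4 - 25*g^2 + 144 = (g - 3)*(g^3 + 3*g^2 - 16*g - 48) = (g - 4)*(g - 3)*(g^2 + 7*g + 12) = (g - 4)*(g - 3)*(g + 4)*(g + 3)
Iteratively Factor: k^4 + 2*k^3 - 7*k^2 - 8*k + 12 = (k - 2)*(k^3 + 4*k^2 + k - 6) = (k - 2)*(k + 3)*(k^2 + k - 2) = (k - 2)*(k + 2)*(k + 3)*(k - 1)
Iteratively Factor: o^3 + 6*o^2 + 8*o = (o)*(o^2 + 6*o + 8) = o*(o + 4)*(o + 2)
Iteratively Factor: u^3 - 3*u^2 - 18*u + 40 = (u - 2)*(u^2 - u - 20) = (u - 5)*(u - 2)*(u + 4)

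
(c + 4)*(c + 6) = c^2 + 10*c + 24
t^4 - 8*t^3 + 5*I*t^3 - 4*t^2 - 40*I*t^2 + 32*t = t*(t - 8)*(t + I)*(t + 4*I)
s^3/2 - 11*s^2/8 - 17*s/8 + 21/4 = (s/2 + 1)*(s - 3)*(s - 7/4)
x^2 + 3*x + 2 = (x + 1)*(x + 2)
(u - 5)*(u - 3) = u^2 - 8*u + 15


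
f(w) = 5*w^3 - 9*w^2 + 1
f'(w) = 15*w^2 - 18*w = 3*w*(5*w - 6)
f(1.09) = -3.22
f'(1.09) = -1.80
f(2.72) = 35.03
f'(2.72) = 62.02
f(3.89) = 159.13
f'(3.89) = 156.96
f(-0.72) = -5.53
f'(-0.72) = 20.74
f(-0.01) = 1.00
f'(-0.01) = 0.18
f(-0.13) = 0.84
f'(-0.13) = 2.59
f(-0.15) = 0.78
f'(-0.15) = 3.04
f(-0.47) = -1.51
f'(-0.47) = 11.77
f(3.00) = 55.00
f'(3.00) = 81.00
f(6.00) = 757.00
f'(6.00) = 432.00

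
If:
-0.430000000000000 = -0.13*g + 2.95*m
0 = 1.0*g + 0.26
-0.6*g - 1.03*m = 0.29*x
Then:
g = -0.26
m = -0.16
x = 1.10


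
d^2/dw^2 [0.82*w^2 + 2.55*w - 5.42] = 1.64000000000000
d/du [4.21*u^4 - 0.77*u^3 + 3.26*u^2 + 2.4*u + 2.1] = 16.84*u^3 - 2.31*u^2 + 6.52*u + 2.4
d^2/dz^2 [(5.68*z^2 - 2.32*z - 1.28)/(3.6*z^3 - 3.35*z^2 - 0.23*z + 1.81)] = (147.2256*z^6 - 180.4032*z^5 - 2.97216000000014*z^4 - 335.83072*z^3 + 308.21976*z^2 - 40.27848*z + 19.62688)/(46.656*z^9 - 130.248*z^8 + 112.2606*z^7 + 49.420225*z^6 - 138.143805*z^5 + 51.41445*z^4 + 43.737343*z^3 - 32.637558*z^2 - 2.260509*z + 5.929741)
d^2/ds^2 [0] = 0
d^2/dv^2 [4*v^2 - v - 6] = 8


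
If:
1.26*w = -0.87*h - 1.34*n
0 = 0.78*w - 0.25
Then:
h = -1.54022988505747*n - 0.464190981432361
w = 0.32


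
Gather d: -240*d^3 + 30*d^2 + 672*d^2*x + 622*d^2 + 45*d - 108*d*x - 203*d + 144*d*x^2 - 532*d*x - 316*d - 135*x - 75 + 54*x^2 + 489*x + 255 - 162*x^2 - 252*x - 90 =-240*d^3 + d^2*(672*x + 652) + d*(144*x^2 - 640*x - 474) - 108*x^2 + 102*x + 90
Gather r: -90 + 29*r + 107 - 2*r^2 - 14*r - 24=-2*r^2 + 15*r - 7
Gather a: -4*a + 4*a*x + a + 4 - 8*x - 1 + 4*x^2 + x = a*(4*x - 3) + 4*x^2 - 7*x + 3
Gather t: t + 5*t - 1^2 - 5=6*t - 6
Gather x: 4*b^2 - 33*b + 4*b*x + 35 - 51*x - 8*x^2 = 4*b^2 - 33*b - 8*x^2 + x*(4*b - 51) + 35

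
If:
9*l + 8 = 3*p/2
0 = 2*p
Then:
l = -8/9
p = 0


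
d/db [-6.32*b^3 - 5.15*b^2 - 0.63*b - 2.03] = -18.96*b^2 - 10.3*b - 0.63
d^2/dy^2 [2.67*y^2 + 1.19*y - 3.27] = 5.34000000000000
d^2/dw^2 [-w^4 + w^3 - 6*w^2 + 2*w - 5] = -12*w^2 + 6*w - 12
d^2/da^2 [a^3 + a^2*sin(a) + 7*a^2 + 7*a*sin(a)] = -a^2*sin(a) - 7*a*sin(a) + 4*a*cos(a) + 6*a + 2*sin(a) + 14*cos(a) + 14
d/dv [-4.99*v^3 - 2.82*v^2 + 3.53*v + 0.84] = -14.97*v^2 - 5.64*v + 3.53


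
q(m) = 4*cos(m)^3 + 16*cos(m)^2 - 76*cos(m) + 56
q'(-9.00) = -39.23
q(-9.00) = 135.50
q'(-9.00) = -39.23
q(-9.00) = 135.50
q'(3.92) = -65.09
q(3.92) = 116.78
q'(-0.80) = -34.35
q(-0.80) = 12.17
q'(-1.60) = -76.89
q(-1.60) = 58.23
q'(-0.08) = -2.57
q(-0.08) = 0.10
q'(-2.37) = -64.69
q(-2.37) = 117.22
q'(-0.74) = -30.90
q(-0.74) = 10.21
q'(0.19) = 6.23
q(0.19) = 0.58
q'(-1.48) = -72.70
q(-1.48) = 49.24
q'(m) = -12*sin(m)*cos(m)^2 - 32*sin(m)*cos(m) + 76*sin(m)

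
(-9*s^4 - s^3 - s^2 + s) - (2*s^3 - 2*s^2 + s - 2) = -9*s^4 - 3*s^3 + s^2 + 2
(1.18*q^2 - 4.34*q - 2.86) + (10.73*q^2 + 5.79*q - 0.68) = 11.91*q^2 + 1.45*q - 3.54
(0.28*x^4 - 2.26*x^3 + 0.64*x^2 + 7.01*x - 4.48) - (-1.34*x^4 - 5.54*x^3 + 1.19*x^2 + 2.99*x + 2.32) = 1.62*x^4 + 3.28*x^3 - 0.55*x^2 + 4.02*x - 6.8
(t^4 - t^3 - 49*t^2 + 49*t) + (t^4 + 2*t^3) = 2*t^4 + t^3 - 49*t^2 + 49*t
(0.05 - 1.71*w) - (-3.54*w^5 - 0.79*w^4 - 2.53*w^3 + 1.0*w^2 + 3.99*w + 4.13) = 3.54*w^5 + 0.79*w^4 + 2.53*w^3 - 1.0*w^2 - 5.7*w - 4.08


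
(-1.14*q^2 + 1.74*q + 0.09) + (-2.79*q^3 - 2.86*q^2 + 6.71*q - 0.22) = -2.79*q^3 - 4.0*q^2 + 8.45*q - 0.13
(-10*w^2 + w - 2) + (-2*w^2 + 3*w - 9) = -12*w^2 + 4*w - 11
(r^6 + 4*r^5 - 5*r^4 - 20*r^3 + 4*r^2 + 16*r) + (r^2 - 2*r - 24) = r^6 + 4*r^5 - 5*r^4 - 20*r^3 + 5*r^2 + 14*r - 24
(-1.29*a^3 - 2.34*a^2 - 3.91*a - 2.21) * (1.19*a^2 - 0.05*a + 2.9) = -1.5351*a^5 - 2.7201*a^4 - 8.2769*a^3 - 9.2204*a^2 - 11.2285*a - 6.409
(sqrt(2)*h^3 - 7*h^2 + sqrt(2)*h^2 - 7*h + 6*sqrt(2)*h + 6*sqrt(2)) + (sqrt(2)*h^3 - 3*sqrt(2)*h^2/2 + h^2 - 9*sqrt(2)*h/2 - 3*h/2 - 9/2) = 2*sqrt(2)*h^3 - 6*h^2 - sqrt(2)*h^2/2 - 17*h/2 + 3*sqrt(2)*h/2 - 9/2 + 6*sqrt(2)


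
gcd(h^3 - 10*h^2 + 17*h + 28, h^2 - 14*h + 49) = h - 7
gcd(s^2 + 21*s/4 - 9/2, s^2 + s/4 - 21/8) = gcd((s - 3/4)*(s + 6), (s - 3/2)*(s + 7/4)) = 1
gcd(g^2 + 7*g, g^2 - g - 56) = g + 7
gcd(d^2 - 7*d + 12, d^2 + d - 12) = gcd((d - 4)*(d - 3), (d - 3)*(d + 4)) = d - 3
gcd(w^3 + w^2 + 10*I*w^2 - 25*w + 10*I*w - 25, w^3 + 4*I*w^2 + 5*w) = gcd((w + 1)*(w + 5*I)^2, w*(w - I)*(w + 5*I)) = w + 5*I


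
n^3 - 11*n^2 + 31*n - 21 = (n - 7)*(n - 3)*(n - 1)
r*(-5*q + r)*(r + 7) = -5*q*r^2 - 35*q*r + r^3 + 7*r^2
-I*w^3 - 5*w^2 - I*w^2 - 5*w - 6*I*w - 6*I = (w + 1)*(w - 6*I)*(-I*w + 1)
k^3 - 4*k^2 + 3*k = k*(k - 3)*(k - 1)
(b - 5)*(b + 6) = b^2 + b - 30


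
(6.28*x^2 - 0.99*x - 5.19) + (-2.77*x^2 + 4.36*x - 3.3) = 3.51*x^2 + 3.37*x - 8.49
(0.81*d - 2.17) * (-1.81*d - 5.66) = -1.4661*d^2 - 0.6569*d + 12.2822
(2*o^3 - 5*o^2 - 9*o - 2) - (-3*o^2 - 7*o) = 2*o^3 - 2*o^2 - 2*o - 2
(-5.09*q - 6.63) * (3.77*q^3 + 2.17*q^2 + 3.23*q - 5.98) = -19.1893*q^4 - 36.0404*q^3 - 30.8278*q^2 + 9.0233*q + 39.6474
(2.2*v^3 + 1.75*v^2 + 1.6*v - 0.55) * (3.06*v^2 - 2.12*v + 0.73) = 6.732*v^5 + 0.691*v^4 + 2.792*v^3 - 3.7975*v^2 + 2.334*v - 0.4015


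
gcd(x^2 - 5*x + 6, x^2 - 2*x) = x - 2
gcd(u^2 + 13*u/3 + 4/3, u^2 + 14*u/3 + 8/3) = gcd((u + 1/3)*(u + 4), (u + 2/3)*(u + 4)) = u + 4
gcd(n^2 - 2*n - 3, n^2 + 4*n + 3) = n + 1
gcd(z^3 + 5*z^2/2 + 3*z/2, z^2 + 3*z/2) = z^2 + 3*z/2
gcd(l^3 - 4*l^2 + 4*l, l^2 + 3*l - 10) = l - 2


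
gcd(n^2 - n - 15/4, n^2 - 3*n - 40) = 1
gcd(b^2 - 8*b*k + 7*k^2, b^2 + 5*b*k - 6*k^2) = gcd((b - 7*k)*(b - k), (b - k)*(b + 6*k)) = b - k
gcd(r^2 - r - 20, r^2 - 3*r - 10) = r - 5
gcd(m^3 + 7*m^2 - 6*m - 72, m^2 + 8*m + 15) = 1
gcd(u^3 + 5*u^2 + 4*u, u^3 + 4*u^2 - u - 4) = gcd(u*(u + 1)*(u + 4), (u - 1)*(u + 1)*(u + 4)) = u^2 + 5*u + 4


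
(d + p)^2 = d^2 + 2*d*p + p^2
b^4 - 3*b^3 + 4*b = b*(b - 2)^2*(b + 1)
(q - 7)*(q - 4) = q^2 - 11*q + 28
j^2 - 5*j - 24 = (j - 8)*(j + 3)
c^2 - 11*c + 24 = (c - 8)*(c - 3)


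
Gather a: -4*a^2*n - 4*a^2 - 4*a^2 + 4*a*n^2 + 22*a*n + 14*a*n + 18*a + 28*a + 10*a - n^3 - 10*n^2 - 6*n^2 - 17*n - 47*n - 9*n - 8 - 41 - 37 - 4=a^2*(-4*n - 8) + a*(4*n^2 + 36*n + 56) - n^3 - 16*n^2 - 73*n - 90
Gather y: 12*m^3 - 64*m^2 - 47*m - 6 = 12*m^3 - 64*m^2 - 47*m - 6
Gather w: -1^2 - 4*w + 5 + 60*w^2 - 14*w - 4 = 60*w^2 - 18*w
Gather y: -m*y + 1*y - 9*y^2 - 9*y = -9*y^2 + y*(-m - 8)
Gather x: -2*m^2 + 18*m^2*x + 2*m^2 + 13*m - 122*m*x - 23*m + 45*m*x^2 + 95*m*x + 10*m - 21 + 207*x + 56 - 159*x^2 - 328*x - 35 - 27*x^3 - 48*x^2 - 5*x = -27*x^3 + x^2*(45*m - 207) + x*(18*m^2 - 27*m - 126)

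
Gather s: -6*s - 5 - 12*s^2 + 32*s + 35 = -12*s^2 + 26*s + 30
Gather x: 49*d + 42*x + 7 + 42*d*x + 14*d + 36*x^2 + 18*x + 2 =63*d + 36*x^2 + x*(42*d + 60) + 9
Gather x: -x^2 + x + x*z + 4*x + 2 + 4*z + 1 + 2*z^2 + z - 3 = -x^2 + x*(z + 5) + 2*z^2 + 5*z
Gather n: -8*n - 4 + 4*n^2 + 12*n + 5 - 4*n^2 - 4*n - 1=0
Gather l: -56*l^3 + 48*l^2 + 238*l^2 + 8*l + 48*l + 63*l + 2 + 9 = -56*l^3 + 286*l^2 + 119*l + 11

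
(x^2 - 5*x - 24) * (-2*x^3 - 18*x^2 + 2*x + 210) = -2*x^5 - 8*x^4 + 140*x^3 + 632*x^2 - 1098*x - 5040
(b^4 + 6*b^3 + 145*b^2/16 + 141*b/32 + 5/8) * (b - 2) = b^5 + 4*b^4 - 47*b^3/16 - 439*b^2/32 - 131*b/16 - 5/4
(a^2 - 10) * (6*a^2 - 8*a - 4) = 6*a^4 - 8*a^3 - 64*a^2 + 80*a + 40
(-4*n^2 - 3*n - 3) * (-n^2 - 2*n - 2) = 4*n^4 + 11*n^3 + 17*n^2 + 12*n + 6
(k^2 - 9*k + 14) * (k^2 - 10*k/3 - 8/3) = k^4 - 37*k^3/3 + 124*k^2/3 - 68*k/3 - 112/3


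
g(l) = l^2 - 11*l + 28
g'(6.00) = 1.00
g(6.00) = -2.00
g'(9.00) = 7.00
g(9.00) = 10.00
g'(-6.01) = -23.02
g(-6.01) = 130.23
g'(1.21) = -8.58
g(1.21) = 16.15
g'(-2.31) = -15.62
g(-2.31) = 58.75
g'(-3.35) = -17.70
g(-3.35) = 76.07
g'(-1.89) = -14.78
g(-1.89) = 52.36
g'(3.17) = -4.66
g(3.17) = 3.18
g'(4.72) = -1.56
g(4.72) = -1.64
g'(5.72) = 0.44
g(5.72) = -2.20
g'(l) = 2*l - 11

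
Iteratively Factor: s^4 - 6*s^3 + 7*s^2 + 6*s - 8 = (s + 1)*(s^3 - 7*s^2 + 14*s - 8) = (s - 1)*(s + 1)*(s^2 - 6*s + 8) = (s - 2)*(s - 1)*(s + 1)*(s - 4)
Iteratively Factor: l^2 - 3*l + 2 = (l - 2)*(l - 1)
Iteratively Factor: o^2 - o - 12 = (o + 3)*(o - 4)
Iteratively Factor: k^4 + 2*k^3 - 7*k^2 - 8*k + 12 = (k - 1)*(k^3 + 3*k^2 - 4*k - 12) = (k - 1)*(k + 2)*(k^2 + k - 6) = (k - 1)*(k + 2)*(k + 3)*(k - 2)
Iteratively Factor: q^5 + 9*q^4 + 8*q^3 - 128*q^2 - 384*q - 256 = (q + 4)*(q^4 + 5*q^3 - 12*q^2 - 80*q - 64) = (q - 4)*(q + 4)*(q^3 + 9*q^2 + 24*q + 16) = (q - 4)*(q + 4)^2*(q^2 + 5*q + 4) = (q - 4)*(q + 1)*(q + 4)^2*(q + 4)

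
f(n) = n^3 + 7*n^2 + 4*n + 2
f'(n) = 3*n^2 + 14*n + 4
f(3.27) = 124.90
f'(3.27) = 81.86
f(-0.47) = 1.56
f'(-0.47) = -1.92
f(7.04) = 726.00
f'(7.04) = 251.24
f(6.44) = 585.17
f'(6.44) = 218.58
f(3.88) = 181.31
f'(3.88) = 103.48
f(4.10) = 204.99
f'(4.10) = 111.83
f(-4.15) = 34.48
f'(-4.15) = -2.43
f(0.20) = 3.09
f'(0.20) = 6.92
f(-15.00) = -1858.00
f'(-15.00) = 469.00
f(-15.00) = -1858.00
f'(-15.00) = 469.00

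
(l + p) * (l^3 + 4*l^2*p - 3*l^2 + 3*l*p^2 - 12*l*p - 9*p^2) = l^4 + 5*l^3*p - 3*l^3 + 7*l^2*p^2 - 15*l^2*p + 3*l*p^3 - 21*l*p^2 - 9*p^3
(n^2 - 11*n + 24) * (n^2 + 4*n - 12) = n^4 - 7*n^3 - 32*n^2 + 228*n - 288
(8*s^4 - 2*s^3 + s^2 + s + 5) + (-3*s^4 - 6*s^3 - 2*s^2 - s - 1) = 5*s^4 - 8*s^3 - s^2 + 4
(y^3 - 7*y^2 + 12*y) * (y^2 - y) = y^5 - 8*y^4 + 19*y^3 - 12*y^2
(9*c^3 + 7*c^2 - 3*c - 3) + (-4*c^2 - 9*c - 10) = 9*c^3 + 3*c^2 - 12*c - 13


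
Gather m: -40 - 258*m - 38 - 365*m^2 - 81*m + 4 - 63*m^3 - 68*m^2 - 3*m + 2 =-63*m^3 - 433*m^2 - 342*m - 72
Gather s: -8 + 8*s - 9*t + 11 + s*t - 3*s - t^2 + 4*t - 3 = s*(t + 5) - t^2 - 5*t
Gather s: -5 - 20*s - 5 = -20*s - 10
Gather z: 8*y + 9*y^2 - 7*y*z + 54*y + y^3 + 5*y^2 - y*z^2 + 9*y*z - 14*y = y^3 + 14*y^2 - y*z^2 + 2*y*z + 48*y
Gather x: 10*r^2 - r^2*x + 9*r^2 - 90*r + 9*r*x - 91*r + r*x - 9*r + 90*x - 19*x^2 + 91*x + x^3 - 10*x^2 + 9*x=19*r^2 - 190*r + x^3 - 29*x^2 + x*(-r^2 + 10*r + 190)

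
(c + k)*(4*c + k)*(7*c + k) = 28*c^3 + 39*c^2*k + 12*c*k^2 + k^3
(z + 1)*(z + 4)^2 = z^3 + 9*z^2 + 24*z + 16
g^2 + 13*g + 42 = (g + 6)*(g + 7)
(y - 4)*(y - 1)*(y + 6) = y^3 + y^2 - 26*y + 24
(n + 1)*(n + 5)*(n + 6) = n^3 + 12*n^2 + 41*n + 30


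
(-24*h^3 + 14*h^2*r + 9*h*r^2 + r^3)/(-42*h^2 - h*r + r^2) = (-4*h^2 + 3*h*r + r^2)/(-7*h + r)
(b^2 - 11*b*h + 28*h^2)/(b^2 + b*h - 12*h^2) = (b^2 - 11*b*h + 28*h^2)/(b^2 + b*h - 12*h^2)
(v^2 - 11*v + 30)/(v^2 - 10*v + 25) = (v - 6)/(v - 5)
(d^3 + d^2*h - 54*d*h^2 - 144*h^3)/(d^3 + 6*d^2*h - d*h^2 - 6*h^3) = (d^2 - 5*d*h - 24*h^2)/(d^2 - h^2)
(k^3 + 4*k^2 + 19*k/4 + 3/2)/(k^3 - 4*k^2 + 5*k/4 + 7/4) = (2*k^2 + 7*k + 6)/(2*k^2 - 9*k + 7)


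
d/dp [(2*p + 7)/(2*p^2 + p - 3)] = (4*p^2 + 2*p - (2*p + 7)*(4*p + 1) - 6)/(2*p^2 + p - 3)^2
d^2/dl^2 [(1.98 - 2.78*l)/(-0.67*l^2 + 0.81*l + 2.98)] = ((7.1568 - 11.1756*l)*(-0.67*l^2 + 0.81*l + 2.98) - (1.34*l - 0.81)*(2.68*l - 1.62)*(2.78*l - 1.98))/(-0.67*l^2 + 0.81*l + 2.98)^3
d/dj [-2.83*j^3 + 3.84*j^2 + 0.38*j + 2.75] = -8.49*j^2 + 7.68*j + 0.38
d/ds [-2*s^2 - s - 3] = -4*s - 1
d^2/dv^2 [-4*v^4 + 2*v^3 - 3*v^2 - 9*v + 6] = -48*v^2 + 12*v - 6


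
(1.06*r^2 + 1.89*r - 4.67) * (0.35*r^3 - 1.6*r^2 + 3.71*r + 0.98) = 0.371*r^5 - 1.0345*r^4 - 0.725899999999999*r^3 + 15.5227*r^2 - 15.4735*r - 4.5766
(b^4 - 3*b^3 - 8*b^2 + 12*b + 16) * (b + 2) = b^5 - b^4 - 14*b^3 - 4*b^2 + 40*b + 32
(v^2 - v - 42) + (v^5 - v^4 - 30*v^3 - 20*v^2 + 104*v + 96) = v^5 - v^4 - 30*v^3 - 19*v^2 + 103*v + 54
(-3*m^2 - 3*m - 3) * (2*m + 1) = -6*m^3 - 9*m^2 - 9*m - 3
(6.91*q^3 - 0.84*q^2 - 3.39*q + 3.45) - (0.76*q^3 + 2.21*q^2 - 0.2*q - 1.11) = 6.15*q^3 - 3.05*q^2 - 3.19*q + 4.56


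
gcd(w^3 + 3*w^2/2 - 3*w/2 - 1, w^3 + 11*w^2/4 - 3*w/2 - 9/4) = w - 1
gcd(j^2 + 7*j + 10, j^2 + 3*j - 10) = j + 5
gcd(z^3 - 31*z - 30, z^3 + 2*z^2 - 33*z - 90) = z^2 - z - 30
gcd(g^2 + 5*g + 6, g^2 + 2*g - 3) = g + 3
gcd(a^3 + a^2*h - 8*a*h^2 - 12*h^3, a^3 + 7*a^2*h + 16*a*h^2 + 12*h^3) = a^2 + 4*a*h + 4*h^2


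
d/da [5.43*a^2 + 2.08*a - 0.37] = 10.86*a + 2.08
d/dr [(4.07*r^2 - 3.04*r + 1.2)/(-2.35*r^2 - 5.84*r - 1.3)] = (-30.9128*r^2 - 4.942*r + 10.96)/(5.5225*r^4 + 27.448*r^3 + 40.2156*r^2 + 15.184*r + 1.69)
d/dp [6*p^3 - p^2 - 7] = 2*p*(9*p - 1)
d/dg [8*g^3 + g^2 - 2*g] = 24*g^2 + 2*g - 2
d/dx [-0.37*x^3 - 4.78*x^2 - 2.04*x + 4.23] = -1.11*x^2 - 9.56*x - 2.04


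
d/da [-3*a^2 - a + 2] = -6*a - 1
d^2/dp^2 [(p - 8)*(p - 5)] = 2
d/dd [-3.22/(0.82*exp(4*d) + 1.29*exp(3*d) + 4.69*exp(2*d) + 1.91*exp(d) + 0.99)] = (10.5616*exp(3*d) + 12.4614*exp(2*d) + 30.2036*exp(d) + 6.1502)*exp(d)/(0.82*exp(4*d) + 1.29*exp(3*d) + 4.69*exp(2*d) + 1.91*exp(d) + 0.99)^2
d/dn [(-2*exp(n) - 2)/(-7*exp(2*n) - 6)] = 2*(-14*(exp(n) + 1)*exp(n) + 7*exp(2*n) + 6)*exp(n)/(7*exp(2*n) + 6)^2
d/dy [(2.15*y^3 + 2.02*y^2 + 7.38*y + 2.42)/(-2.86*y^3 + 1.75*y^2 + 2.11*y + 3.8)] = (3.5527136788005e-15*y^5 + 9.5397*y^4 + 51.2866*y^3 + 36.6208*y^2 + 6.882*y + 22.9378)/(8.1796*y^6 - 10.01*y^5 - 9.0067*y^4 - 14.351*y^3 + 17.7521*y^2 + 16.036*y + 14.44)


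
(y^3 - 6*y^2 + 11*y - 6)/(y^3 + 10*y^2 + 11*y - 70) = (y^2 - 4*y + 3)/(y^2 + 12*y + 35)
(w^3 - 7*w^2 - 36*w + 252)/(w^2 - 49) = (w^2 - 36)/(w + 7)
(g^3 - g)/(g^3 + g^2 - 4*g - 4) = g*(g - 1)/(g^2 - 4)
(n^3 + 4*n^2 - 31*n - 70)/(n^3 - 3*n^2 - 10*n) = (n + 7)/n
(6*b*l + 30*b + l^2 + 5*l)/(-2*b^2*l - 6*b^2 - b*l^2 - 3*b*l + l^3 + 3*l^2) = (-6*b*l - 30*b - l^2 - 5*l)/(2*b^2*l + 6*b^2 + b*l^2 + 3*b*l - l^3 - 3*l^2)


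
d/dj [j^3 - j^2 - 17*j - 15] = 3*j^2 - 2*j - 17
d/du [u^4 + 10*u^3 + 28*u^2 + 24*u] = 4*u^3 + 30*u^2 + 56*u + 24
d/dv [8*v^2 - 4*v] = 16*v - 4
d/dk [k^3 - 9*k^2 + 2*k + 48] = 3*k^2 - 18*k + 2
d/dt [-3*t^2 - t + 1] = -6*t - 1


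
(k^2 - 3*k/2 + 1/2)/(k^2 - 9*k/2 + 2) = (k - 1)/(k - 4)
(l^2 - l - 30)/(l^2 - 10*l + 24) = (l + 5)/(l - 4)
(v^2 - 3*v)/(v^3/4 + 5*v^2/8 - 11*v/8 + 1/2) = 8*v*(v - 3)/(2*v^3 + 5*v^2 - 11*v + 4)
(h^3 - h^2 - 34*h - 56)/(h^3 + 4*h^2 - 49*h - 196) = (h + 2)/(h + 7)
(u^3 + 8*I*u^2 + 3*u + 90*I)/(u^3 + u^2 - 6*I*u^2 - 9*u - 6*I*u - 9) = (u^2 + 11*I*u - 30)/(u^2 + u*(1 - 3*I) - 3*I)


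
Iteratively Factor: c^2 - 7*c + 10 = (c - 2)*(c - 5)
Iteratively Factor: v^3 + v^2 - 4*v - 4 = (v - 2)*(v^2 + 3*v + 2) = (v - 2)*(v + 1)*(v + 2)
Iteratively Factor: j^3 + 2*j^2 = (j)*(j^2 + 2*j) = j*(j + 2)*(j)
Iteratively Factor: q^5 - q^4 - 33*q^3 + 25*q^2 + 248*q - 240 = (q - 5)*(q^4 + 4*q^3 - 13*q^2 - 40*q + 48) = (q - 5)*(q + 4)*(q^3 - 13*q + 12) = (q - 5)*(q + 4)^2*(q^2 - 4*q + 3) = (q - 5)*(q - 3)*(q + 4)^2*(q - 1)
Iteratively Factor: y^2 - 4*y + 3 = (y - 3)*(y - 1)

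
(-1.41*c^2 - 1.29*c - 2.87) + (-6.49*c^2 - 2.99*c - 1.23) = -7.9*c^2 - 4.28*c - 4.1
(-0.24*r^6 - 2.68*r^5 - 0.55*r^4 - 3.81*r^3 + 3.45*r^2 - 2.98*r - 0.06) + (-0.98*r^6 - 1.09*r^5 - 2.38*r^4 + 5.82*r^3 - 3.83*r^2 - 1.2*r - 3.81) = -1.22*r^6 - 3.77*r^5 - 2.93*r^4 + 2.01*r^3 - 0.38*r^2 - 4.18*r - 3.87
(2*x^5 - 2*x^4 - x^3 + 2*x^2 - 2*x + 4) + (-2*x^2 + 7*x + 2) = 2*x^5 - 2*x^4 - x^3 + 5*x + 6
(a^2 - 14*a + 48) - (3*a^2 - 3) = -2*a^2 - 14*a + 51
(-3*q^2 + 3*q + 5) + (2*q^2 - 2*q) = -q^2 + q + 5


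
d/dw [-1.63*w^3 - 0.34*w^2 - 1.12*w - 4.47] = -4.89*w^2 - 0.68*w - 1.12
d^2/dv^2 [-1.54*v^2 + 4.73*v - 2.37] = -3.08000000000000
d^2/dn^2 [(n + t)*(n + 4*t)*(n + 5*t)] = 6*n + 20*t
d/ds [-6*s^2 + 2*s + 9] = 2 - 12*s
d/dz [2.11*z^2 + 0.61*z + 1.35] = 4.22*z + 0.61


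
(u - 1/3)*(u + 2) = u^2 + 5*u/3 - 2/3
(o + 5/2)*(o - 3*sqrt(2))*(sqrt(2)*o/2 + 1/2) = sqrt(2)*o^3/2 - 5*o^2/2 + 5*sqrt(2)*o^2/4 - 25*o/4 - 3*sqrt(2)*o/2 - 15*sqrt(2)/4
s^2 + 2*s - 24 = (s - 4)*(s + 6)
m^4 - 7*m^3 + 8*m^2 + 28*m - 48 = (m - 4)*(m - 3)*(m - 2)*(m + 2)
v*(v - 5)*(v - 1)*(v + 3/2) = v^4 - 9*v^3/2 - 4*v^2 + 15*v/2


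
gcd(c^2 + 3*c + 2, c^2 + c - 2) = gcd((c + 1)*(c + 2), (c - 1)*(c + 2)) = c + 2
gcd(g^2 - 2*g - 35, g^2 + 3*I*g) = 1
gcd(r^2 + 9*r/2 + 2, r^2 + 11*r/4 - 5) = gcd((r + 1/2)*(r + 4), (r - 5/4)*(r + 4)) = r + 4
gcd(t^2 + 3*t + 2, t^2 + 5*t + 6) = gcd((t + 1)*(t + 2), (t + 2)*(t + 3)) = t + 2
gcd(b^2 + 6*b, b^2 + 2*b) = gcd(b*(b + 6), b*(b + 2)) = b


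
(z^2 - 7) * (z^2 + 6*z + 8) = z^4 + 6*z^3 + z^2 - 42*z - 56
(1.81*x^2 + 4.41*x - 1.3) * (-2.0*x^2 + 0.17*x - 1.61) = -3.62*x^4 - 8.5123*x^3 + 0.4356*x^2 - 7.3211*x + 2.093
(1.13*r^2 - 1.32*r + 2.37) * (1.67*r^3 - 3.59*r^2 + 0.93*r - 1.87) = 1.8871*r^5 - 6.2611*r^4 + 9.7476*r^3 - 11.849*r^2 + 4.6725*r - 4.4319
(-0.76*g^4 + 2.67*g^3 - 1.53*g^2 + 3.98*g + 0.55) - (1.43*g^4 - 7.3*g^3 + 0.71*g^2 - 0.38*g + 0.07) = -2.19*g^4 + 9.97*g^3 - 2.24*g^2 + 4.36*g + 0.48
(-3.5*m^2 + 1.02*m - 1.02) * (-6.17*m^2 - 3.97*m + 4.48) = 21.595*m^4 + 7.6016*m^3 - 13.436*m^2 + 8.619*m - 4.5696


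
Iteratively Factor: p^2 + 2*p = (p + 2)*(p)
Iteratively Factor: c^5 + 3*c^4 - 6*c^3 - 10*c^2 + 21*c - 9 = (c - 1)*(c^4 + 4*c^3 - 2*c^2 - 12*c + 9) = (c - 1)^2*(c^3 + 5*c^2 + 3*c - 9) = (c - 1)^2*(c + 3)*(c^2 + 2*c - 3) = (c - 1)^2*(c + 3)^2*(c - 1)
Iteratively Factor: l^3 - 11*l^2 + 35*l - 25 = (l - 5)*(l^2 - 6*l + 5) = (l - 5)*(l - 1)*(l - 5)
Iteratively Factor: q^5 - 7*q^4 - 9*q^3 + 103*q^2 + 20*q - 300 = (q + 3)*(q^4 - 10*q^3 + 21*q^2 + 40*q - 100) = (q - 2)*(q + 3)*(q^3 - 8*q^2 + 5*q + 50) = (q - 5)*(q - 2)*(q + 3)*(q^2 - 3*q - 10) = (q - 5)^2*(q - 2)*(q + 3)*(q + 2)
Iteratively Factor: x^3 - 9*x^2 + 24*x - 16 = (x - 4)*(x^2 - 5*x + 4) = (x - 4)*(x - 1)*(x - 4)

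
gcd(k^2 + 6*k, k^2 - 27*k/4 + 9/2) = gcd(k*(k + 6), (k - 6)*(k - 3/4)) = 1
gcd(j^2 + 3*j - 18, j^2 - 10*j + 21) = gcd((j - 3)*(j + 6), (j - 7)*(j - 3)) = j - 3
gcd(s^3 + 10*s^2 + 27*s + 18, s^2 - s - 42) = s + 6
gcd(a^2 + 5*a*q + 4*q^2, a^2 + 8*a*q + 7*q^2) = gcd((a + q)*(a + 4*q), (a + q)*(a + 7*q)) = a + q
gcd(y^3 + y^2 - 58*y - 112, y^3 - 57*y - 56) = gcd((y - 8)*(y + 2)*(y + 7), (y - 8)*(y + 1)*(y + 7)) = y^2 - y - 56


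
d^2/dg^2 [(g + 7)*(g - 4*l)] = 2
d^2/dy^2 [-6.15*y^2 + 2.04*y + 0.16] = -12.3000000000000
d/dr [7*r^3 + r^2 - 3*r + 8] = 21*r^2 + 2*r - 3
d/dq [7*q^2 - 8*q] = 14*q - 8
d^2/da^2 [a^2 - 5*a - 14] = 2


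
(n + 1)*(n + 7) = n^2 + 8*n + 7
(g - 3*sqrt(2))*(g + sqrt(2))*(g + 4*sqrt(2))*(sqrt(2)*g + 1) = sqrt(2)*g^4 + 5*g^3 - 20*sqrt(2)*g^2 - 70*g - 24*sqrt(2)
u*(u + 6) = u^2 + 6*u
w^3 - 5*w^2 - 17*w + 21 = (w - 7)*(w - 1)*(w + 3)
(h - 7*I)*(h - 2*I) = h^2 - 9*I*h - 14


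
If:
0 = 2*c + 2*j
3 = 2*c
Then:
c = 3/2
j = -3/2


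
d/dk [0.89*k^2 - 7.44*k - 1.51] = 1.78*k - 7.44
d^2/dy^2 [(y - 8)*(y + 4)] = 2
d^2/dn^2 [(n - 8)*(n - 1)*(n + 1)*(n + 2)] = 12*n^2 - 36*n - 34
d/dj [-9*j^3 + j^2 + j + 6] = -27*j^2 + 2*j + 1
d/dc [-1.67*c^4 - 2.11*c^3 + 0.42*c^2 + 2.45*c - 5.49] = -6.68*c^3 - 6.33*c^2 + 0.84*c + 2.45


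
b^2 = b^2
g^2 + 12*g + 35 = (g + 5)*(g + 7)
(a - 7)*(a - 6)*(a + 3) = a^3 - 10*a^2 + 3*a + 126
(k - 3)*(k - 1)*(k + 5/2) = k^3 - 3*k^2/2 - 7*k + 15/2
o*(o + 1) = o^2 + o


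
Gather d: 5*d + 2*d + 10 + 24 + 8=7*d + 42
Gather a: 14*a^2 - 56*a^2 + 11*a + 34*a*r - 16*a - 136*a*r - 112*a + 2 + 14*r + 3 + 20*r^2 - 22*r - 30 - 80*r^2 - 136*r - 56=-42*a^2 + a*(-102*r - 117) - 60*r^2 - 144*r - 81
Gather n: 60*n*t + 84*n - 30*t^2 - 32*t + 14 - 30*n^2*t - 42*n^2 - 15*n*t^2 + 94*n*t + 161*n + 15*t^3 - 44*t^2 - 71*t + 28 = n^2*(-30*t - 42) + n*(-15*t^2 + 154*t + 245) + 15*t^3 - 74*t^2 - 103*t + 42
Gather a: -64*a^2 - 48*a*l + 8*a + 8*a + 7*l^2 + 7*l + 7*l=-64*a^2 + a*(16 - 48*l) + 7*l^2 + 14*l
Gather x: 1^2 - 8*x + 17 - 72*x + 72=90 - 80*x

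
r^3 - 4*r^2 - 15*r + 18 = (r - 6)*(r - 1)*(r + 3)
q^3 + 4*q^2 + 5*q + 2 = (q + 1)^2*(q + 2)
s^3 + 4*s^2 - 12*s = s*(s - 2)*(s + 6)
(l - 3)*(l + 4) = l^2 + l - 12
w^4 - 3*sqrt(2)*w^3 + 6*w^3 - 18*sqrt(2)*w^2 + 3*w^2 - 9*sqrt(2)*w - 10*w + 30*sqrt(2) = (w - 1)*(w + 2)*(w + 5)*(w - 3*sqrt(2))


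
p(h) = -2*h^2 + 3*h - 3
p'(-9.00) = 39.00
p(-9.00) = -192.00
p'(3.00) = -9.00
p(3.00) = -12.00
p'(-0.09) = 3.36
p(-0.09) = -3.29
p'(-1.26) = 8.04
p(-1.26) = -9.96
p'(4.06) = -13.24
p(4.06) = -23.79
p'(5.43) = -18.72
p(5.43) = -45.68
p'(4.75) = -16.00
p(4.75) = -33.88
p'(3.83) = -12.32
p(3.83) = -20.85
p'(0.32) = 1.72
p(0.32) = -2.24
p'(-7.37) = 32.48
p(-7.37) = -133.74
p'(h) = 3 - 4*h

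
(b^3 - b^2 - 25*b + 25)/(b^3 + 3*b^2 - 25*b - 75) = (b - 1)/(b + 3)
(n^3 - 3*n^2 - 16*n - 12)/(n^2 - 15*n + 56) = (n^3 - 3*n^2 - 16*n - 12)/(n^2 - 15*n + 56)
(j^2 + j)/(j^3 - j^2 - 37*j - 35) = j/(j^2 - 2*j - 35)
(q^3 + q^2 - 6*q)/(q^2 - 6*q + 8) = q*(q + 3)/(q - 4)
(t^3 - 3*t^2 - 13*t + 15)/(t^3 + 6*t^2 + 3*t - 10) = (t^2 - 2*t - 15)/(t^2 + 7*t + 10)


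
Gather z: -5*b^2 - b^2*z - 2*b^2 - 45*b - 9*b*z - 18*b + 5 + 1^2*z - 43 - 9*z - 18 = -7*b^2 - 63*b + z*(-b^2 - 9*b - 8) - 56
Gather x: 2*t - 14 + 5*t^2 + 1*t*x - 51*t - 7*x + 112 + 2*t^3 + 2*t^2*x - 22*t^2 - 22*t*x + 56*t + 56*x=2*t^3 - 17*t^2 + 7*t + x*(2*t^2 - 21*t + 49) + 98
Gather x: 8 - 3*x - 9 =-3*x - 1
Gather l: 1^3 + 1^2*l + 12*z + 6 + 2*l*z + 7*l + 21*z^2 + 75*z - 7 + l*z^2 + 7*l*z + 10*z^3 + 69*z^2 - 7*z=l*(z^2 + 9*z + 8) + 10*z^3 + 90*z^2 + 80*z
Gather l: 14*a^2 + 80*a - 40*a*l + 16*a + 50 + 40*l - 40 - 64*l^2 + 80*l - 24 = 14*a^2 + 96*a - 64*l^2 + l*(120 - 40*a) - 14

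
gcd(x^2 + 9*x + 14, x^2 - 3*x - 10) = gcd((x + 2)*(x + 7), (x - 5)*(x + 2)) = x + 2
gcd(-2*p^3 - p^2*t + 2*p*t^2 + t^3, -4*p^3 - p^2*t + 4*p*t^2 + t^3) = p^2 - t^2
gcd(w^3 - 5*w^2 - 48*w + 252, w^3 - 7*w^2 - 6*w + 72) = w - 6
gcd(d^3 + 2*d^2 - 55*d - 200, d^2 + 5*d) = d + 5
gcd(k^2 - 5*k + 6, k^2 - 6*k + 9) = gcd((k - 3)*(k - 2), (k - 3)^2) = k - 3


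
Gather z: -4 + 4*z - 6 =4*z - 10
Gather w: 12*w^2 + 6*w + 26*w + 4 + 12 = 12*w^2 + 32*w + 16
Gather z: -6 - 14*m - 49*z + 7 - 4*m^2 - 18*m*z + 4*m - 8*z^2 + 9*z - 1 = -4*m^2 - 10*m - 8*z^2 + z*(-18*m - 40)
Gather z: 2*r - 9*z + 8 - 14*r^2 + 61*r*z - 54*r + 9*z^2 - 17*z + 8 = -14*r^2 - 52*r + 9*z^2 + z*(61*r - 26) + 16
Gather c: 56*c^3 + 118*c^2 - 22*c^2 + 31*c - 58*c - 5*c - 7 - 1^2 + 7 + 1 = 56*c^3 + 96*c^2 - 32*c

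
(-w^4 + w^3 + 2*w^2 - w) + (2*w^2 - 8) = -w^4 + w^3 + 4*w^2 - w - 8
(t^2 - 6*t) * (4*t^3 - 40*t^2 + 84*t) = 4*t^5 - 64*t^4 + 324*t^3 - 504*t^2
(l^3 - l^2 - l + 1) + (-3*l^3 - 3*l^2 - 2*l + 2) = -2*l^3 - 4*l^2 - 3*l + 3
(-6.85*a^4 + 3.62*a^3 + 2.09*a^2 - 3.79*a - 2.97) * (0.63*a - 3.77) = -4.3155*a^5 + 28.1051*a^4 - 12.3307*a^3 - 10.267*a^2 + 12.4172*a + 11.1969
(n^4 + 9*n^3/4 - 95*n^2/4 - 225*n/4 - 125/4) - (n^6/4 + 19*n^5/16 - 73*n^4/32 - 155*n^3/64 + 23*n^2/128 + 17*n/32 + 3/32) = -n^6/4 - 19*n^5/16 + 105*n^4/32 + 299*n^3/64 - 3063*n^2/128 - 1817*n/32 - 1003/32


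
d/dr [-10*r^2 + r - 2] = 1 - 20*r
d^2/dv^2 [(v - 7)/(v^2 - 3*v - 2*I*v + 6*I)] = 2*((v - 7)*(-2*v + 3 + 2*I)^2 + (-3*v + 10 + 2*I)*(v^2 - 3*v - 2*I*v + 6*I))/(v^2 - 3*v - 2*I*v + 6*I)^3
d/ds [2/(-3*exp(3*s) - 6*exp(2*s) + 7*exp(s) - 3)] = (18*exp(2*s) + 24*exp(s) - 14)*exp(s)/(3*exp(3*s) + 6*exp(2*s) - 7*exp(s) + 3)^2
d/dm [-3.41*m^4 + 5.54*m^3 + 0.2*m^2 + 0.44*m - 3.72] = -13.64*m^3 + 16.62*m^2 + 0.4*m + 0.44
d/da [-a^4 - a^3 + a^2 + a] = -4*a^3 - 3*a^2 + 2*a + 1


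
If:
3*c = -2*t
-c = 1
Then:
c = -1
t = 3/2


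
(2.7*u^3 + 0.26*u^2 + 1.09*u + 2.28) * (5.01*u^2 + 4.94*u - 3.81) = 13.527*u^5 + 14.6406*u^4 - 3.5417*u^3 + 15.8168*u^2 + 7.1103*u - 8.6868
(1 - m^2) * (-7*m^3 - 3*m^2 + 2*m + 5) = 7*m^5 + 3*m^4 - 9*m^3 - 8*m^2 + 2*m + 5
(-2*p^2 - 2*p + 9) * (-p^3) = 2*p^5 + 2*p^4 - 9*p^3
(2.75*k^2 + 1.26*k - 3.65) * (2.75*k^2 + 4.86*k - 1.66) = 7.5625*k^4 + 16.83*k^3 - 8.4789*k^2 - 19.8306*k + 6.059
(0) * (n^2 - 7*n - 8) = 0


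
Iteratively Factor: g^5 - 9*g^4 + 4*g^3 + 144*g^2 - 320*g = (g - 4)*(g^4 - 5*g^3 - 16*g^2 + 80*g) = (g - 4)^2*(g^3 - g^2 - 20*g) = (g - 4)^2*(g + 4)*(g^2 - 5*g) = (g - 5)*(g - 4)^2*(g + 4)*(g)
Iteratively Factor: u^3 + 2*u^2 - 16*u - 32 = (u - 4)*(u^2 + 6*u + 8) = (u - 4)*(u + 2)*(u + 4)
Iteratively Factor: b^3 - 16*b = (b + 4)*(b^2 - 4*b) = b*(b + 4)*(b - 4)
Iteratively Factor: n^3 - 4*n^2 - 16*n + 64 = (n + 4)*(n^2 - 8*n + 16) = (n - 4)*(n + 4)*(n - 4)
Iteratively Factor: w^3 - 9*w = (w + 3)*(w^2 - 3*w) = (w - 3)*(w + 3)*(w)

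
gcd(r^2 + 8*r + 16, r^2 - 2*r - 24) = r + 4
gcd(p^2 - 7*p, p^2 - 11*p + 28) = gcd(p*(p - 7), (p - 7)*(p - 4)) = p - 7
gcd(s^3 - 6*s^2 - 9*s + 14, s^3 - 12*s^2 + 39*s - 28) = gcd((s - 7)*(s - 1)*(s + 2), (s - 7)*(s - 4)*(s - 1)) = s^2 - 8*s + 7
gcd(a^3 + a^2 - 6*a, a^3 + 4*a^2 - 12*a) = a^2 - 2*a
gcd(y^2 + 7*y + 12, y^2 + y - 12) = y + 4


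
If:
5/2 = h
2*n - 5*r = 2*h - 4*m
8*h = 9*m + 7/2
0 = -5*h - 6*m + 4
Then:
No Solution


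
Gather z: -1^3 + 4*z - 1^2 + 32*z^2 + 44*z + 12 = 32*z^2 + 48*z + 10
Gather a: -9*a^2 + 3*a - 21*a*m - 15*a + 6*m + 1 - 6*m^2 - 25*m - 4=-9*a^2 + a*(-21*m - 12) - 6*m^2 - 19*m - 3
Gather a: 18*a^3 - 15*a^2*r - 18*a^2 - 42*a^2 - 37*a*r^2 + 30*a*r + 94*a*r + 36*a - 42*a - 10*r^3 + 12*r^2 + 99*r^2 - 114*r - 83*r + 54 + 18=18*a^3 + a^2*(-15*r - 60) + a*(-37*r^2 + 124*r - 6) - 10*r^3 + 111*r^2 - 197*r + 72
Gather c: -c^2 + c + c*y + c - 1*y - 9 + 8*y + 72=-c^2 + c*(y + 2) + 7*y + 63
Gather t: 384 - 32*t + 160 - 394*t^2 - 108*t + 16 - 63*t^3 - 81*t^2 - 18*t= -63*t^3 - 475*t^2 - 158*t + 560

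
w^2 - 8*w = w*(w - 8)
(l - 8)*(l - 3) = l^2 - 11*l + 24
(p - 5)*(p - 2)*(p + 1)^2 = p^4 - 5*p^3 - 3*p^2 + 13*p + 10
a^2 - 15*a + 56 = (a - 8)*(a - 7)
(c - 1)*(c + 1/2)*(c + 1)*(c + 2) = c^4 + 5*c^3/2 - 5*c/2 - 1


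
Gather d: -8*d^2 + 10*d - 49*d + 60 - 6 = -8*d^2 - 39*d + 54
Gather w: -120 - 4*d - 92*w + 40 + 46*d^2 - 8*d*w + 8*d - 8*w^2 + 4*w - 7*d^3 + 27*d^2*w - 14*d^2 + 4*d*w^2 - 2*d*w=-7*d^3 + 32*d^2 + 4*d + w^2*(4*d - 8) + w*(27*d^2 - 10*d - 88) - 80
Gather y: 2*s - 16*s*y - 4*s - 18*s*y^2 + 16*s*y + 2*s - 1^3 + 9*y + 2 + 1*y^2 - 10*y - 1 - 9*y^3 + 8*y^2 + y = -9*y^3 + y^2*(9 - 18*s)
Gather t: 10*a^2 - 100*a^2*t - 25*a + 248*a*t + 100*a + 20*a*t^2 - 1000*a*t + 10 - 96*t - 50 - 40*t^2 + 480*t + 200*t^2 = 10*a^2 + 75*a + t^2*(20*a + 160) + t*(-100*a^2 - 752*a + 384) - 40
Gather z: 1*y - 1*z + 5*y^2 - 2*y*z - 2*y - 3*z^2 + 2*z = 5*y^2 - y - 3*z^2 + z*(1 - 2*y)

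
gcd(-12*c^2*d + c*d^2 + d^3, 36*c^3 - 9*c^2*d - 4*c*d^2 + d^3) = 3*c - d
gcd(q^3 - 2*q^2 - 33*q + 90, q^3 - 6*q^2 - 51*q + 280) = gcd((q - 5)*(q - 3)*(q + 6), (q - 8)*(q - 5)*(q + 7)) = q - 5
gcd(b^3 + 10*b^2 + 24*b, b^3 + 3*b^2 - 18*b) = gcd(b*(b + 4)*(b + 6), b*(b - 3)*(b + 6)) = b^2 + 6*b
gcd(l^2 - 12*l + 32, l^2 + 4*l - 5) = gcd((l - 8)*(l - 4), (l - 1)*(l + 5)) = 1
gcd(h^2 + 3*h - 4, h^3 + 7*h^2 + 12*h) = h + 4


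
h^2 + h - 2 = (h - 1)*(h + 2)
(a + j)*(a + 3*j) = a^2 + 4*a*j + 3*j^2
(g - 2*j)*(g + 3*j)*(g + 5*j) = g^3 + 6*g^2*j - g*j^2 - 30*j^3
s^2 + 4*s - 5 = (s - 1)*(s + 5)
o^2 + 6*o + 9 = (o + 3)^2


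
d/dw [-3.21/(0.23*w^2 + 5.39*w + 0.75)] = (1.4766*w + 17.3019)/(0.23*w^2 + 5.39*w + 0.75)^2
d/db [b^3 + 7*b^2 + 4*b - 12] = 3*b^2 + 14*b + 4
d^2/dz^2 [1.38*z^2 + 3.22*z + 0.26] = 2.76000000000000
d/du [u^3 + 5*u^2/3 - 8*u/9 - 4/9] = 3*u^2 + 10*u/3 - 8/9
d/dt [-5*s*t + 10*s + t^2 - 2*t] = -5*s + 2*t - 2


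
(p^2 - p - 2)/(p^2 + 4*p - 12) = (p + 1)/(p + 6)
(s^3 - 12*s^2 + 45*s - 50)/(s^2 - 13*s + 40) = (s^2 - 7*s + 10)/(s - 8)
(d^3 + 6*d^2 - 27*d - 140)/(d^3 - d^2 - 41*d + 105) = (d + 4)/(d - 3)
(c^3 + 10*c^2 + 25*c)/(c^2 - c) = (c^2 + 10*c + 25)/(c - 1)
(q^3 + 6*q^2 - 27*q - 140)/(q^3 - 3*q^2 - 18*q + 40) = (q + 7)/(q - 2)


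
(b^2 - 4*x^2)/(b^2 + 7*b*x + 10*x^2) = (b - 2*x)/(b + 5*x)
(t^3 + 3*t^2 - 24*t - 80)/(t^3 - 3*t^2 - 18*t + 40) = (t + 4)/(t - 2)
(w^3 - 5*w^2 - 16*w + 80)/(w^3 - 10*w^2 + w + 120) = (w^2 - 16)/(w^2 - 5*w - 24)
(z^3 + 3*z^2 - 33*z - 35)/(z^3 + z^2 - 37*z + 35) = (z + 1)/(z - 1)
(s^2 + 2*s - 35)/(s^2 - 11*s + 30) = (s + 7)/(s - 6)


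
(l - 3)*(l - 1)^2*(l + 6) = l^4 + l^3 - 23*l^2 + 39*l - 18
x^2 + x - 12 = (x - 3)*(x + 4)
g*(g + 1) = g^2 + g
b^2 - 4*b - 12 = (b - 6)*(b + 2)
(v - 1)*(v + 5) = v^2 + 4*v - 5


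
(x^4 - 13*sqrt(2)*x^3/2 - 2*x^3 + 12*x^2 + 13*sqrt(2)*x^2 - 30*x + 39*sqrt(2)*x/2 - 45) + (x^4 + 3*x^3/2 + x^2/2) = 2*x^4 - 13*sqrt(2)*x^3/2 - x^3/2 + 25*x^2/2 + 13*sqrt(2)*x^2 - 30*x + 39*sqrt(2)*x/2 - 45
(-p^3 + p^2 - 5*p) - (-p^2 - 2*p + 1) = -p^3 + 2*p^2 - 3*p - 1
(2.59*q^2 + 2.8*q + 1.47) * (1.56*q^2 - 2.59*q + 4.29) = 4.0404*q^4 - 2.3401*q^3 + 6.1523*q^2 + 8.2047*q + 6.3063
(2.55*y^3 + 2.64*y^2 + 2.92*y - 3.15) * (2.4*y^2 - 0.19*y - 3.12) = 6.12*y^5 + 5.8515*y^4 - 1.4496*y^3 - 16.3516*y^2 - 8.5119*y + 9.828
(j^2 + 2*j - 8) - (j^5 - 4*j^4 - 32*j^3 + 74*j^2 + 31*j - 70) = -j^5 + 4*j^4 + 32*j^3 - 73*j^2 - 29*j + 62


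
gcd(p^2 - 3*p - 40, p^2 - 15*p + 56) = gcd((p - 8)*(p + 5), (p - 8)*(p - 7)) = p - 8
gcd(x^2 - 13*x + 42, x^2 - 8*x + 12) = x - 6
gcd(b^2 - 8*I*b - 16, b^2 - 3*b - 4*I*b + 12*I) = b - 4*I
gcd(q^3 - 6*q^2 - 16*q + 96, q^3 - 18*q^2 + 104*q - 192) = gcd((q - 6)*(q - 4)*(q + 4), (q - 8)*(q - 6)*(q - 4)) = q^2 - 10*q + 24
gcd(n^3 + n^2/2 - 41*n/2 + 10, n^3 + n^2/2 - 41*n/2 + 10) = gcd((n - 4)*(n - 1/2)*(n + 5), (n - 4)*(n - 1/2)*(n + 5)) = n^3 + n^2/2 - 41*n/2 + 10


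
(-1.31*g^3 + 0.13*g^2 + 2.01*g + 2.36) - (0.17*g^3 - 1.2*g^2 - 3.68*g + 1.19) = -1.48*g^3 + 1.33*g^2 + 5.69*g + 1.17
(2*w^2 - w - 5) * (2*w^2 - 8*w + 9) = 4*w^4 - 18*w^3 + 16*w^2 + 31*w - 45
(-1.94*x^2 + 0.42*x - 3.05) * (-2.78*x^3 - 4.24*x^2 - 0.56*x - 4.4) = 5.3932*x^5 + 7.058*x^4 + 7.7846*x^3 + 21.2328*x^2 - 0.14*x + 13.42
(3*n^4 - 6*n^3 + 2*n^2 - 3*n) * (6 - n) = -3*n^5 + 24*n^4 - 38*n^3 + 15*n^2 - 18*n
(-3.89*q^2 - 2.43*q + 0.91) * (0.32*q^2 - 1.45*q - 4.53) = -1.2448*q^4 + 4.8629*q^3 + 21.4364*q^2 + 9.6884*q - 4.1223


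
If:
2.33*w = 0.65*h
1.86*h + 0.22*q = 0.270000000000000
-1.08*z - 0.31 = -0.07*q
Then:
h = -1.82488479262673*z - 0.378648233486943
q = 15.4285714285714*z + 4.42857142857143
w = -0.509088032277843*z - 0.105631481444855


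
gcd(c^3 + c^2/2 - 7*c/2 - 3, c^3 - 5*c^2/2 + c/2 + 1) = c - 2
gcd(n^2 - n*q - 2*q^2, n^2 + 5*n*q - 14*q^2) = -n + 2*q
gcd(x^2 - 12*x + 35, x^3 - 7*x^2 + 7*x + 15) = x - 5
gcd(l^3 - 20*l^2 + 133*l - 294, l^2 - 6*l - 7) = l - 7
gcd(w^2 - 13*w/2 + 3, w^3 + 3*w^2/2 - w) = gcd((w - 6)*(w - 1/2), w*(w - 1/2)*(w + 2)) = w - 1/2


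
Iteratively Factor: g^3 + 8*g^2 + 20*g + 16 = (g + 2)*(g^2 + 6*g + 8) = (g + 2)^2*(g + 4)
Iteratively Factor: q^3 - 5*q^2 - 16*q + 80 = (q + 4)*(q^2 - 9*q + 20) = (q - 5)*(q + 4)*(q - 4)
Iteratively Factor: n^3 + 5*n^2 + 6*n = (n + 2)*(n^2 + 3*n) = (n + 2)*(n + 3)*(n)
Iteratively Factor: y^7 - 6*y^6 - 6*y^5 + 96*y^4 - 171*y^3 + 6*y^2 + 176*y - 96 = (y + 4)*(y^6 - 10*y^5 + 34*y^4 - 40*y^3 - 11*y^2 + 50*y - 24) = (y - 2)*(y + 4)*(y^5 - 8*y^4 + 18*y^3 - 4*y^2 - 19*y + 12) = (y - 2)*(y - 1)*(y + 4)*(y^4 - 7*y^3 + 11*y^2 + 7*y - 12) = (y - 3)*(y - 2)*(y - 1)*(y + 4)*(y^3 - 4*y^2 - y + 4) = (y - 4)*(y - 3)*(y - 2)*(y - 1)*(y + 4)*(y^2 - 1) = (y - 4)*(y - 3)*(y - 2)*(y - 1)^2*(y + 4)*(y + 1)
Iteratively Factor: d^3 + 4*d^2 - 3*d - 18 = (d + 3)*(d^2 + d - 6) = (d - 2)*(d + 3)*(d + 3)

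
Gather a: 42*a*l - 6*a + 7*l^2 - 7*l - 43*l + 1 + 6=a*(42*l - 6) + 7*l^2 - 50*l + 7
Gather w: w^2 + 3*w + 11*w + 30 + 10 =w^2 + 14*w + 40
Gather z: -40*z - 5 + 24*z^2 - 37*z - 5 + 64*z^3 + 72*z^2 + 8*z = 64*z^3 + 96*z^2 - 69*z - 10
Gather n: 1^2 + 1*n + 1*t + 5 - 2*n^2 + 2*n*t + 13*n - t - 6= -2*n^2 + n*(2*t + 14)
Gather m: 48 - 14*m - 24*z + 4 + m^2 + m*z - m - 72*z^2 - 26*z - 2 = m^2 + m*(z - 15) - 72*z^2 - 50*z + 50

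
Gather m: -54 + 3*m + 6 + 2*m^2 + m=2*m^2 + 4*m - 48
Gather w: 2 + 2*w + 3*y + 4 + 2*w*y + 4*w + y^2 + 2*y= w*(2*y + 6) + y^2 + 5*y + 6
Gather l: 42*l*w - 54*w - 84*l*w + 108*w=-42*l*w + 54*w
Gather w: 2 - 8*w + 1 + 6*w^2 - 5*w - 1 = 6*w^2 - 13*w + 2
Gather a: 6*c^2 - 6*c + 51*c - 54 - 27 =6*c^2 + 45*c - 81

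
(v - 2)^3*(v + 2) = v^4 - 4*v^3 + 16*v - 16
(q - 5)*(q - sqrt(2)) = q^2 - 5*q - sqrt(2)*q + 5*sqrt(2)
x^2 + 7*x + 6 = (x + 1)*(x + 6)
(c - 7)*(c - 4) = c^2 - 11*c + 28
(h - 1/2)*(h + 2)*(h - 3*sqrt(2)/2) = h^3 - 3*sqrt(2)*h^2/2 + 3*h^2/2 - 9*sqrt(2)*h/4 - h + 3*sqrt(2)/2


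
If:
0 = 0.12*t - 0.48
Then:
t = 4.00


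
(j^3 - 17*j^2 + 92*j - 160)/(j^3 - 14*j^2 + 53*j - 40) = (j - 4)/(j - 1)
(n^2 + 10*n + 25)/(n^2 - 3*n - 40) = (n + 5)/(n - 8)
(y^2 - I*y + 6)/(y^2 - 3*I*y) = (y + 2*I)/y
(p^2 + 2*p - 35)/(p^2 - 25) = (p + 7)/(p + 5)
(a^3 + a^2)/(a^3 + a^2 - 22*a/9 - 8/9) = 9*a^2*(a + 1)/(9*a^3 + 9*a^2 - 22*a - 8)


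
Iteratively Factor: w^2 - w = (w - 1)*(w)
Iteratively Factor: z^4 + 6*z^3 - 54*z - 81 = (z + 3)*(z^3 + 3*z^2 - 9*z - 27) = (z + 3)^2*(z^2 - 9) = (z + 3)^3*(z - 3)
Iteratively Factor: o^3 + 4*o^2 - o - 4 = (o - 1)*(o^2 + 5*o + 4) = (o - 1)*(o + 1)*(o + 4)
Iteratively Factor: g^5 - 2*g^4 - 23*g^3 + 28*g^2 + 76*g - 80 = (g - 1)*(g^4 - g^3 - 24*g^2 + 4*g + 80) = (g - 1)*(g + 4)*(g^3 - 5*g^2 - 4*g + 20) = (g - 2)*(g - 1)*(g + 4)*(g^2 - 3*g - 10) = (g - 5)*(g - 2)*(g - 1)*(g + 4)*(g + 2)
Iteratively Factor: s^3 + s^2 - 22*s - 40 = (s + 4)*(s^2 - 3*s - 10) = (s + 2)*(s + 4)*(s - 5)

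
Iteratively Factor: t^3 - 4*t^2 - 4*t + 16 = (t - 4)*(t^2 - 4) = (t - 4)*(t - 2)*(t + 2)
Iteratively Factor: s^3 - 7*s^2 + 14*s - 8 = (s - 2)*(s^2 - 5*s + 4) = (s - 4)*(s - 2)*(s - 1)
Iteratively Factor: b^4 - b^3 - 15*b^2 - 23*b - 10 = (b - 5)*(b^3 + 4*b^2 + 5*b + 2) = (b - 5)*(b + 2)*(b^2 + 2*b + 1) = (b - 5)*(b + 1)*(b + 2)*(b + 1)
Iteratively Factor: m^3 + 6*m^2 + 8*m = (m + 4)*(m^2 + 2*m) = m*(m + 4)*(m + 2)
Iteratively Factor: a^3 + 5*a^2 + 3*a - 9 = (a - 1)*(a^2 + 6*a + 9) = (a - 1)*(a + 3)*(a + 3)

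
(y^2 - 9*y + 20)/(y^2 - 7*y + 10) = (y - 4)/(y - 2)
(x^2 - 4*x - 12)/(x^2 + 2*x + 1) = (x^2 - 4*x - 12)/(x^2 + 2*x + 1)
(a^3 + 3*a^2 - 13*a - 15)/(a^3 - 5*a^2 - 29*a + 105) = (a + 1)/(a - 7)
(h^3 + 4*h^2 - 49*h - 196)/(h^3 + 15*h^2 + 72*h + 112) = (h - 7)/(h + 4)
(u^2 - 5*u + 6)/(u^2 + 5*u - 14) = (u - 3)/(u + 7)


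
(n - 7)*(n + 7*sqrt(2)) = n^2 - 7*n + 7*sqrt(2)*n - 49*sqrt(2)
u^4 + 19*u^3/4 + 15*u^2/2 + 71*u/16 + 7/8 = (u + 1/2)^2*(u + 7/4)*(u + 2)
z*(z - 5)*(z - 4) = z^3 - 9*z^2 + 20*z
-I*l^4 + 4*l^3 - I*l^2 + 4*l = l*(l - I)*(l + 4*I)*(-I*l + 1)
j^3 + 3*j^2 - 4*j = j*(j - 1)*(j + 4)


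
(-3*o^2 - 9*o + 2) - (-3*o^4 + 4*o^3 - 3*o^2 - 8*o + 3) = 3*o^4 - 4*o^3 - o - 1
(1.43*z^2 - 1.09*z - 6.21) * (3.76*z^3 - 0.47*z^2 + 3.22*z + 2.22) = 5.3768*z^5 - 4.7705*z^4 - 18.2327*z^3 + 2.5835*z^2 - 22.416*z - 13.7862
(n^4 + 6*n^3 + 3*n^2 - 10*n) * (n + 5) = n^5 + 11*n^4 + 33*n^3 + 5*n^2 - 50*n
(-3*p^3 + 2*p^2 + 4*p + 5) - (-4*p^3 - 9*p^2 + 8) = p^3 + 11*p^2 + 4*p - 3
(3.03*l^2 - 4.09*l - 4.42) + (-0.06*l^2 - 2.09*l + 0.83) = 2.97*l^2 - 6.18*l - 3.59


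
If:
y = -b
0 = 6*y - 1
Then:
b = -1/6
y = 1/6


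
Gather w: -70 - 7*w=-7*w - 70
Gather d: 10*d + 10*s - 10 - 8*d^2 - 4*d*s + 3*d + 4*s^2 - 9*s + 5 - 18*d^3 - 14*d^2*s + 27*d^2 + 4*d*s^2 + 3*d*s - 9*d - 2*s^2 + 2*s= -18*d^3 + d^2*(19 - 14*s) + d*(4*s^2 - s + 4) + 2*s^2 + 3*s - 5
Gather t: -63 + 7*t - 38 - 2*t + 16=5*t - 85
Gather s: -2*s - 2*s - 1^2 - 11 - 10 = -4*s - 22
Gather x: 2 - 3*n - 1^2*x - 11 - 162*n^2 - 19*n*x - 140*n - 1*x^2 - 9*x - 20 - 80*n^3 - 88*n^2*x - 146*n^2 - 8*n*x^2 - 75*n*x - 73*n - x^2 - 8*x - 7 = -80*n^3 - 308*n^2 - 216*n + x^2*(-8*n - 2) + x*(-88*n^2 - 94*n - 18) - 36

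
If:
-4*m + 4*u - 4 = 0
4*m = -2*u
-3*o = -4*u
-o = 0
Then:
No Solution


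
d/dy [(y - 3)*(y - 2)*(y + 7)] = 3*y^2 + 4*y - 29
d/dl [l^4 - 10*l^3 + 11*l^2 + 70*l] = 4*l^3 - 30*l^2 + 22*l + 70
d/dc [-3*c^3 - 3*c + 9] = -9*c^2 - 3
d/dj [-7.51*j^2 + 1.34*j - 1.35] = 1.34 - 15.02*j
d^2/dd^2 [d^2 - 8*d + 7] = 2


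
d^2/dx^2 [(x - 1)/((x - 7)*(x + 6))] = 2*(x^3 - 3*x^2 + 129*x - 85)/(x^6 - 3*x^5 - 123*x^4 + 251*x^3 + 5166*x^2 - 5292*x - 74088)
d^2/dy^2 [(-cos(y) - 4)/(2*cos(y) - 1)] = 9*(cos(y) + cos(2*y) - 3)/(2*cos(y) - 1)^3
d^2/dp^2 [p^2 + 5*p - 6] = 2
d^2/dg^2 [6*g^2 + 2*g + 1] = 12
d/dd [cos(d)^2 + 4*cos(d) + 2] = -2*(cos(d) + 2)*sin(d)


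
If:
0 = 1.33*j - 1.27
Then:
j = 0.95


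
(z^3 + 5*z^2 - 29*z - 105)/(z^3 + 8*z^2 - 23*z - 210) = (z + 3)/(z + 6)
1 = 1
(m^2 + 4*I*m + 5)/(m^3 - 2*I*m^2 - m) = (m + 5*I)/(m*(m - I))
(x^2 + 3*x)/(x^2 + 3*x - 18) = x*(x + 3)/(x^2 + 3*x - 18)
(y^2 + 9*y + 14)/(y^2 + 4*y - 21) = (y + 2)/(y - 3)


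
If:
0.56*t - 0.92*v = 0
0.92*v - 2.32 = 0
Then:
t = 4.14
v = 2.52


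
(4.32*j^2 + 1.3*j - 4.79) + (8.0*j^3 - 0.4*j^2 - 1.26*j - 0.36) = 8.0*j^3 + 3.92*j^2 + 0.04*j - 5.15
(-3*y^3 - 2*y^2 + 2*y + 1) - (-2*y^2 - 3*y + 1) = -3*y^3 + 5*y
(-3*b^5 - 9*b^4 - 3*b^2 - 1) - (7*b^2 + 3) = -3*b^5 - 9*b^4 - 10*b^2 - 4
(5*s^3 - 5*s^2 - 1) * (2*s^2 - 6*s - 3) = 10*s^5 - 40*s^4 + 15*s^3 + 13*s^2 + 6*s + 3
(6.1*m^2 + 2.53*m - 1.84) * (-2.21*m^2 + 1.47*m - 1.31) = -13.481*m^4 + 3.3757*m^3 - 0.205500000000001*m^2 - 6.0191*m + 2.4104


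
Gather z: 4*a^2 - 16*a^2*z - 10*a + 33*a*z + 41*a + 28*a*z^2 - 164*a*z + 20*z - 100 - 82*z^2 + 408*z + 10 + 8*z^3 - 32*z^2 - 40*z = 4*a^2 + 31*a + 8*z^3 + z^2*(28*a - 114) + z*(-16*a^2 - 131*a + 388) - 90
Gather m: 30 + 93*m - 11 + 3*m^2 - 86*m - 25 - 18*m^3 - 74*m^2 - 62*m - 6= -18*m^3 - 71*m^2 - 55*m - 12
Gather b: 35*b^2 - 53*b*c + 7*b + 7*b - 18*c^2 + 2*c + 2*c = 35*b^2 + b*(14 - 53*c) - 18*c^2 + 4*c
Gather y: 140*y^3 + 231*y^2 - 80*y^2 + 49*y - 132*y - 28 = 140*y^3 + 151*y^2 - 83*y - 28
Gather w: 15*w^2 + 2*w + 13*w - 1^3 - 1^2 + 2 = 15*w^2 + 15*w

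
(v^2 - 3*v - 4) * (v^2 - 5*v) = v^4 - 8*v^3 + 11*v^2 + 20*v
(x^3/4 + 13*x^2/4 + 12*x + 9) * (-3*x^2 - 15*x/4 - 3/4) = -3*x^5/4 - 171*x^4/16 - 387*x^3/8 - 1191*x^2/16 - 171*x/4 - 27/4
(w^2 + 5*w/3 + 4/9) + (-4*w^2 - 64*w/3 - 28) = -3*w^2 - 59*w/3 - 248/9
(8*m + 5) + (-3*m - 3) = 5*m + 2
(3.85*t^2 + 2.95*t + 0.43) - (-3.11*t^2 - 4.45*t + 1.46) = 6.96*t^2 + 7.4*t - 1.03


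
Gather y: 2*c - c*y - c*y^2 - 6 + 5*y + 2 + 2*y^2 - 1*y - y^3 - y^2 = 2*c - y^3 + y^2*(1 - c) + y*(4 - c) - 4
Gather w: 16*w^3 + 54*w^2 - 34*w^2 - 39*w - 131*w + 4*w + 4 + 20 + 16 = 16*w^3 + 20*w^2 - 166*w + 40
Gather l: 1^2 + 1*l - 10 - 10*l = -9*l - 9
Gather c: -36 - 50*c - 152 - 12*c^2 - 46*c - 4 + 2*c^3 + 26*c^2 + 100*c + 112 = 2*c^3 + 14*c^2 + 4*c - 80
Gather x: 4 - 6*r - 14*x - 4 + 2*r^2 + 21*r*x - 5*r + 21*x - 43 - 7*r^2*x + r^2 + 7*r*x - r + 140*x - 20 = 3*r^2 - 12*r + x*(-7*r^2 + 28*r + 147) - 63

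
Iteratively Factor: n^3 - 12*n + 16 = (n + 4)*(n^2 - 4*n + 4) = (n - 2)*(n + 4)*(n - 2)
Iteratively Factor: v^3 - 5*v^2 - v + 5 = (v + 1)*(v^2 - 6*v + 5) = (v - 5)*(v + 1)*(v - 1)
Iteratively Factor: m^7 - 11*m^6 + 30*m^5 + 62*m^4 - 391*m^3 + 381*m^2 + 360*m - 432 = (m - 3)*(m^6 - 8*m^5 + 6*m^4 + 80*m^3 - 151*m^2 - 72*m + 144) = (m - 3)^2*(m^5 - 5*m^4 - 9*m^3 + 53*m^2 + 8*m - 48) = (m - 3)^2*(m - 1)*(m^4 - 4*m^3 - 13*m^2 + 40*m + 48) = (m - 3)^2*(m - 1)*(m + 3)*(m^3 - 7*m^2 + 8*m + 16) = (m - 3)^2*(m - 1)*(m + 1)*(m + 3)*(m^2 - 8*m + 16) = (m - 4)*(m - 3)^2*(m - 1)*(m + 1)*(m + 3)*(m - 4)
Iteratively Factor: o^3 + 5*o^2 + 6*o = (o)*(o^2 + 5*o + 6) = o*(o + 3)*(o + 2)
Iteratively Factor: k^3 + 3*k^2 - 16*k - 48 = (k + 4)*(k^2 - k - 12) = (k + 3)*(k + 4)*(k - 4)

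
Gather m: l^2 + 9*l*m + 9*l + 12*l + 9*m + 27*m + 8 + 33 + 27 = l^2 + 21*l + m*(9*l + 36) + 68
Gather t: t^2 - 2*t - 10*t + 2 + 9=t^2 - 12*t + 11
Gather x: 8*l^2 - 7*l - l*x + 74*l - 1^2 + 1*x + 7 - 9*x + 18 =8*l^2 + 67*l + x*(-l - 8) + 24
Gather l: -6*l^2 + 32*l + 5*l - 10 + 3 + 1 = -6*l^2 + 37*l - 6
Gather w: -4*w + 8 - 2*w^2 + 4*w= 8 - 2*w^2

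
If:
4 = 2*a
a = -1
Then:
No Solution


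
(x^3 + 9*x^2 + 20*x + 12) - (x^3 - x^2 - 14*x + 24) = 10*x^2 + 34*x - 12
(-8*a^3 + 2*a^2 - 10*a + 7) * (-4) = 32*a^3 - 8*a^2 + 40*a - 28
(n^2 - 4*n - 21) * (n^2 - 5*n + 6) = n^4 - 9*n^3 + 5*n^2 + 81*n - 126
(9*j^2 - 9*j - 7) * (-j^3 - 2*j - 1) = -9*j^5 + 9*j^4 - 11*j^3 + 9*j^2 + 23*j + 7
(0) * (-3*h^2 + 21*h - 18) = 0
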